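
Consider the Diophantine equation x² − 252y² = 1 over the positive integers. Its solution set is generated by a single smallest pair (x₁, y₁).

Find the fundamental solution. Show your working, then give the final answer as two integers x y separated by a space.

127 8

[15; 1,6,1,30] for √252; ℓ=4 ⇒ convergent index 3
step 0: (15, 1)  from 15·(1,0) + (0,1)
step 1: (16, 1)  from 1·(15,1) + (1,0)
step 2: (111, 7)  from 6·(16,1) + (15,1)
step 3: (127, 8)  from 1·(111,7) + (16,1)
→ (127, 8).  Check: 127²=16129, 252·8²=16128, difference 1.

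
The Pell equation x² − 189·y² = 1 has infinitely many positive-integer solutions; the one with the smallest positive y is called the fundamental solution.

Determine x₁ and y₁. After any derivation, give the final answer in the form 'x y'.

55 4

√189 = [13; 1,2,1,26, …], period ℓ=4 (even) → k=3
step 0: (13, 1)  from 13·(1,0) + (0,1)
step 1: (14, 1)  from 1·(13,1) + (1,0)
step 2: (41, 3)  from 2·(14,1) + (13,1)
step 3: (55, 4)  from 1·(41,3) + (14,1)
→ (55, 4).  Check: 55²=3025, 189·4²=3024, difference 1.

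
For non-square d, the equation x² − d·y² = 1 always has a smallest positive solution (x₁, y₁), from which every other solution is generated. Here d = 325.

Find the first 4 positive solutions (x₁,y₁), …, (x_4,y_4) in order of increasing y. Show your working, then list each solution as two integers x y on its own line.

649 36
842401 46728
1093435849 60652908
1419278889601 78727427856

d=325: √d = [18; 36] (ℓ=1, odd), read p_1/q_1
a_0=18:  p_0=18·1+0=18,  q_0=18·0+1=1
a_1=36:  p_1=36·18+1=649,  q_1=36·1+0=36
→ (649, 36).  Check: 649²=421201, 325·36²=421200, difference 1.
n=2: (649,36)∘(649,36) = (649·649+325·36·36, 649·36+36·649) = (842401,46728)
n=3: (842401,46728)∘(649,36) = (649·842401+325·36·46728, 649·46728+36·842401) = (1093435849,60652908)
n=4: (1093435849,60652908)∘(649,36) = (649·1093435849+325·36·60652908, 649·60652908+36·1093435849) = (1419278889601,78727427856)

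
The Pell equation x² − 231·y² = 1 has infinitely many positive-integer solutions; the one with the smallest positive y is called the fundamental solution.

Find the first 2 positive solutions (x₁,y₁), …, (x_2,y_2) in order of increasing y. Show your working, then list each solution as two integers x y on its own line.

√231 = [15; 5,30, …], period ℓ=2 (even) → k=1
step 0: (15, 1)  from 15·(1,0) + (0,1)
step 1: (76, 5)  from 5·(15,1) + (1,0)
fundamental: x₁=76, y₁=5  (since 5776 − 231·25 = 1)
n=2: (76,5)∘(76,5) = (76·76+231·5·5, 76·5+5·76) = (11551,760)

76 5
11551 760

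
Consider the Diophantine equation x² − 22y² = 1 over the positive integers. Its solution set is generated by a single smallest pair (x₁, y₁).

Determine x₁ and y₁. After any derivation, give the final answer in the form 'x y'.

197 42

d=22: √d = [4; 1,2,4,2,1,8] (ℓ=6, even), read p_5/q_5
k=0  a_k=4  p_k/q_k = 4/1
k=1  a_k=1  p_k/q_k = 5/1
…
k=4  a_k=2  p_k/q_k = 136/29
k=5  a_k=1  p_k/q_k = 197/42
(x₁, y₁) = (197, 42);  197² − 22·42² = 1 ✓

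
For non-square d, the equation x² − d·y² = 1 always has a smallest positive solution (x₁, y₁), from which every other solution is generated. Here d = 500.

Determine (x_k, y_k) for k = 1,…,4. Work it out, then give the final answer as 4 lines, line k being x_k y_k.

[22; 2,1,3,2,1,…,1,2,44] for √500; ℓ=14 ⇒ convergent index 13
step 0: (22, 1)  from 22·(1,0) + (0,1)
step 1: (45, 2)  from 2·(22,1) + (1,0)
…
step 3: (246, 11)  from 3·(67,3) + (45,2)
…
step 5: (805, 36)  from 1·(559,25) + (246,11)
step 6: (1364, 61)  from 1·(805,36) + (559,25)
step 7: (14445, 646)  from 10·(1364,61) + (805,36)
step 8: (15809, 707)  from 1·(14445,646) + (1364,61)
…
step 11: (259205, 11592)  from 3·(76317,3413) + (30254,1353)
step 12: (335522, 15005)  from 1·(259205,11592) + (76317,3413)
step 13: (930249, 41602)  from 2·(335522,15005) + (259205,11592)
fundamental: x₁=930249, y₁=41602  (since 865363202001 − 500·1730726404 = 1)
(x_2, y_2) = (930249·930249 + 500·41602·41602, 930249·41602 + 41602·930249) = (1730726404001, 77400437796)
(x_3, y_3) = (930249·1730726404001 + 500·41602·77400437796, 930249·77400437796 + 41602·1730726404001) = (3220013013190122249, 144003359718540806)
(x_4, y_4) = (930249·3220013013190122249 + 500·41602·144003359718540806, 930249·144003359718540806 + 41602·3220013013190122249) = (5990827771012465337616001, 267917962749548332043592)

930249 41602
1730726404001 77400437796
3220013013190122249 144003359718540806
5990827771012465337616001 267917962749548332043592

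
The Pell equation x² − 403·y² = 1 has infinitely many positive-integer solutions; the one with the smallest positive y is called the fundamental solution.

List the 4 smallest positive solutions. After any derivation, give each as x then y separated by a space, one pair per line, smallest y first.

d=403: √d = [20; 13,2,1,3,1,3,1,2,13,40] (ℓ=10, even), read p_9/q_9
i=0: a=20 ⇒ p=20, q=1
i=1: a=13 ⇒ p=261, q=13
i=2: a=2 ⇒ p=542, q=27
i=3: a=1 ⇒ p=803, q=40
i=4: a=3 ⇒ p=2951, q=147
i=5: a=1 ⇒ p=3754, q=187
i=6: a=3 ⇒ p=14213, q=708
i=7: a=1 ⇒ p=17967, q=895
i=8: a=2 ⇒ p=50147, q=2498
i=9: a=13 ⇒ p=669878, q=33369
(x₁, y₁) = (669878, 33369);  669878² − 403·33369² = 1 ✓
(x_2, y_2) = (669878·669878 + 403·33369·33369, 669878·33369 + 33369·669878) = (897473069767, 44706317964)
(x_3, y_3) = (669878·897473069767 + 403·33369·44706317964, 669878·44706317964 + 33369·897473069767) = (1202394930058086974, 59895557730143415)
(x_4, y_4) = (669878·1202394930058086974 + 403·33369·59895557730143415, 669878·59895557730143415 + 33369·1202394930058086974) = (1610915821914004898868577, 80245432842261314788776)

669878 33369
897473069767 44706317964
1202394930058086974 59895557730143415
1610915821914004898868577 80245432842261314788776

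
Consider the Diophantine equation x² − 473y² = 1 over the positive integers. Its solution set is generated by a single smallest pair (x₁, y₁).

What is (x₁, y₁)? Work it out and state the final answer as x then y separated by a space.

√473 = [21; 1,2,1,42, …], period ℓ=4 (even) → k=3
k=0  a_k=21  p_k/q_k = 21/1
k=1  a_k=1  p_k/q_k = 22/1
k=2  a_k=2  p_k/q_k = 65/3
k=3  a_k=1  p_k/q_k = 87/4
(x₁, y₁) = (87, 4);  87² − 473·4² = 1 ✓

87 4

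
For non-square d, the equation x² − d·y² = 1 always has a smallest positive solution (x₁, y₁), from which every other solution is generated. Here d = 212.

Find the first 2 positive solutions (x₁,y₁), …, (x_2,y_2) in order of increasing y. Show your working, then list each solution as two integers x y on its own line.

d=212: √d = [14; 1,1,3,1,1,…,1,1,28] (ℓ=14, even), read p_13/q_13
a_0=14:  p_0=14·1+0=14,  q_0=14·0+1=1
…
a_2=1:  p_2=1·15+14=29,  q_2=1·1+1=2
…
a_12=1:  p_12=1·29135+7979=37114,  q_12=1·2001+548=2549
a_13=1:  p_13=1·37114+29135=66249,  q_13=1·2549+2001=4550
(x₁, y₁) = (66249, 4550);  66249² − 212·4550² = 1 ✓
(66249+4550√212)^2 = 8777860001 + 602865900√212

66249 4550
8777860001 602865900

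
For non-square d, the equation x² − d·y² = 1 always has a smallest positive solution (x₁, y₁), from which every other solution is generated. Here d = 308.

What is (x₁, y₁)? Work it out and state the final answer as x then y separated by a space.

351 20

√308 = [17; 1,1,4,1,1,34, …], period ℓ=6 (even) → k=5
step 0: (17, 1)  from 17·(1,0) + (0,1)
…
step 2: (35, 2)  from 1·(18,1) + (17,1)
step 3: (158, 9)  from 4·(35,2) + (18,1)
step 4: (193, 11)  from 1·(158,9) + (35,2)
step 5: (351, 20)  from 1·(193,11) + (158,9)
→ (351, 20).  Check: 351²=123201, 308·20²=123200, difference 1.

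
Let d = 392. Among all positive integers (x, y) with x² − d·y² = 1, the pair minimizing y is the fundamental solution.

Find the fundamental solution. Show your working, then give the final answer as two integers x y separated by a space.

99 5

√392 → a₀=19, period (1,3,1,38); ℓ=4 even so k=3
i=0: a=19 ⇒ p=19, q=1
i=1: a=1 ⇒ p=20, q=1
i=2: a=3 ⇒ p=79, q=4
i=3: a=1 ⇒ p=99, q=5
→ (99, 5).  Check: 99²=9801, 392·5²=9800, difference 1.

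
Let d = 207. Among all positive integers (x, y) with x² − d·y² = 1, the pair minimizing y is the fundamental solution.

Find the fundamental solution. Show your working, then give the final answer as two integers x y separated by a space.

√207 → a₀=14, period (2,1,1,2,1,1,2,28); ℓ=8 even so k=7
step 0: (14, 1)  from 14·(1,0) + (0,1)
step 1: (29, 2)  from 2·(14,1) + (1,0)
…
step 3: (72, 5)  from 1·(43,3) + (29,2)
step 4: (187, 13)  from 2·(72,5) + (43,3)
step 5: (259, 18)  from 1·(187,13) + (72,5)
step 6: (446, 31)  from 1·(259,18) + (187,13)
step 7: (1151, 80)  from 2·(446,31) + (259,18)
→ (1151, 80).  Check: 1151²=1324801, 207·80²=1324800, difference 1.

1151 80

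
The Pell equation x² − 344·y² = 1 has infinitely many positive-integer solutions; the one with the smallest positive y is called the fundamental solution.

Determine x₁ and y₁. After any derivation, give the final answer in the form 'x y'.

10405 561

d=344: √d = [18; 1,1,4,1,3,1,4,1,1,36] (ℓ=10, even), read p_9/q_9
i=0: a=18 ⇒ p=18, q=1
i=1: a=1 ⇒ p=19, q=1
…
i=3: a=4 ⇒ p=167, q=9
i=4: a=1 ⇒ p=204, q=11
i=5: a=3 ⇒ p=779, q=42
i=6: a=1 ⇒ p=983, q=53
i=7: a=4 ⇒ p=4711, q=254
i=8: a=1 ⇒ p=5694, q=307
i=9: a=1 ⇒ p=10405, q=561
(x₁, y₁) = (10405, 561);  10405² − 344·561² = 1 ✓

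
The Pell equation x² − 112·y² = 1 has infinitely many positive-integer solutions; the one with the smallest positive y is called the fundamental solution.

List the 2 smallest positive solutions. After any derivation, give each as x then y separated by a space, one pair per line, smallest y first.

127 12
32257 3048

[10; 1,1,2,1,1,20] for √112; ℓ=6 ⇒ convergent index 5
a_0=10:  p_0=10·1+0=10,  q_0=10·0+1=1
…
a_4=1:  p_4=1·53+21=74,  q_4=1·5+2=7
a_5=1:  p_5=1·74+53=127,  q_5=1·7+5=12
(x₁, y₁) = (127, 12);  127² − 112·12² = 1 ✓
k=2:  x_2 = 127·127+112·12·12 = 32257,  y_2 = 127·12+12·127 = 3048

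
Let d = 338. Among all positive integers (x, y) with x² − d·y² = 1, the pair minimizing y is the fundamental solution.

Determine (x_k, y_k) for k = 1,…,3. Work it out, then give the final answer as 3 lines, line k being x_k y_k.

[18; 2,1,1,2,36] for √338; ℓ=5 ⇒ convergent index 9
step 0: (18, 1)  from 18·(1,0) + (0,1)
…
step 2: (55, 3)  from 1·(37,2) + (18,1)
step 3: (92, 5)  from 1·(55,3) + (37,2)
step 4: (239, 13)  from 2·(92,5) + (55,3)
step 5: (8696, 473)  from 36·(239,13) + (92,5)
step 6: (17631, 959)  from 2·(8696,473) + (239,13)
step 7: (26327, 1432)  from 1·(17631,959) + (8696,473)
step 8: (43958, 2391)  from 1·(26327,1432) + (17631,959)
step 9: (114243, 6214)  from 2·(43958,2391) + (26327,1432)
→ (114243, 6214).  Check: 114243²=13051463049, 338·6214²=13051463048, difference 1.
k=2:  x_2 = 114243·114243+338·6214·6214 = 26102926097,  y_2 = 114243·6214+6214·114243 = 1419812004
k=3:  x_3 = 114243·26102926097+338·6214·1419812004 = 5964153172084899,  y_3 = 114243·1419812004+6214·26102926097 = 324407165539730

114243 6214
26102926097 1419812004
5964153172084899 324407165539730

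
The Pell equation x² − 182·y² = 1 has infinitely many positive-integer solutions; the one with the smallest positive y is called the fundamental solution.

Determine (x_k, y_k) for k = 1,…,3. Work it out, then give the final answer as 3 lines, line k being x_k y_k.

[13; 2,26] for √182; ℓ=2 ⇒ convergent index 1
a_0=13:  p_0=13·1+0=13,  q_0=13·0+1=1
a_1=2:  p_1=2·13+1=27,  q_1=2·1+0=2
→ (27, 2).  Check: 27²=729, 182·2²=728, difference 1.
(27+2√182)^2 = 1457 + 108√182
(27+2√182)^3 = 78651 + 5830√182

27 2
1457 108
78651 5830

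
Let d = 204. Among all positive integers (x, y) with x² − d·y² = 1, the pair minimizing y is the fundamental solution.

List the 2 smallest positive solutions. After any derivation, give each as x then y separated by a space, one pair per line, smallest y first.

4999 350
49980001 3499300

d=204: √d = [14; 3,1,1,6,1,1,3,28] (ℓ=8, even), read p_7/q_7
step 0: (14, 1)  from 14·(1,0) + (0,1)
step 1: (43, 3)  from 3·(14,1) + (1,0)
step 2: (57, 4)  from 1·(43,3) + (14,1)
step 3: (100, 7)  from 1·(57,4) + (43,3)
step 4: (657, 46)  from 6·(100,7) + (57,4)
step 5: (757, 53)  from 1·(657,46) + (100,7)
step 6: (1414, 99)  from 1·(757,53) + (657,46)
step 7: (4999, 350)  from 3·(1414,99) + (757,53)
fundamental: x₁=4999, y₁=350  (since 24990001 − 204·122500 = 1)
n=2: (4999,350)∘(4999,350) = (4999·4999+204·350·350, 4999·350+350·4999) = (49980001,3499300)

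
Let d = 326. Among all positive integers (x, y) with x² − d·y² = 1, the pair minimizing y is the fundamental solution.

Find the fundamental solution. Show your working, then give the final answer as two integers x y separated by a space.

325 18

√326 = [18; 18,36, …], period ℓ=2 (even) → k=1
step 0: (18, 1)  from 18·(1,0) + (0,1)
step 1: (325, 18)  from 18·(18,1) + (1,0)
(x₁, y₁) = (325, 18);  325² − 326·18² = 1 ✓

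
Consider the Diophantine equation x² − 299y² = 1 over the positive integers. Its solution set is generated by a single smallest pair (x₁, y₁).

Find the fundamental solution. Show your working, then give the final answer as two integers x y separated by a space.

415 24

√299 = [17; 3,2,3,34, …], period ℓ=4 (even) → k=3
k=0  a_k=17  p_k/q_k = 17/1
k=1  a_k=3  p_k/q_k = 52/3
k=2  a_k=2  p_k/q_k = 121/7
k=3  a_k=3  p_k/q_k = 415/24
(x₁, y₁) = (415, 24);  415² − 299·24² = 1 ✓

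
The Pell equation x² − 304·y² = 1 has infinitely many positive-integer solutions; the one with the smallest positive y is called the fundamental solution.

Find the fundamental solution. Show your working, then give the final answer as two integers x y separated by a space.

57799 3315

√304 → a₀=17, period (2,3,2,1,1,1,1,1,2,3,2,34); ℓ=12 even so k=11
a_0=17:  p_0=17·1+0=17,  q_0=17·0+1=1
…
a_2=3:  p_2=3·35+17=122,  q_2=3·2+1=7
…
a_5=1:  p_5=1·401+279=680,  q_5=1·23+16=39
a_6=1:  p_6=1·680+401=1081,  q_6=1·39+23=62
…
a_8=1:  p_8=1·1761+1081=2842,  q_8=1·101+62=163
a_9=2:  p_9=2·2842+1761=7445,  q_9=2·163+101=427
a_10=3:  p_10=3·7445+2842=25177,  q_10=3·427+163=1444
a_11=2:  p_11=2·25177+7445=57799,  q_11=2·1444+427=3315
→ (57799, 3315).  Check: 57799²=3340724401, 304·3315²=3340724400, difference 1.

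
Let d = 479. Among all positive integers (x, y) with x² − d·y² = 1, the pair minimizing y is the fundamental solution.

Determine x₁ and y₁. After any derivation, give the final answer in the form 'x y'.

2989440 136591

[21; 1,7,1,3,2,21,2,3,1,7,1,42] for √479; ℓ=12 ⇒ convergent index 11
i=0: a=21 ⇒ p=21, q=1
i=1: a=1 ⇒ p=22, q=1
…
i=4: a=3 ⇒ p=766, q=35
i=5: a=2 ⇒ p=1729, q=79
i=6: a=21 ⇒ p=37075, q=1694
i=7: a=2 ⇒ p=75879, q=3467
i=8: a=3 ⇒ p=264712, q=12095
i=9: a=1 ⇒ p=340591, q=15562
i=10: a=7 ⇒ p=2648849, q=121029
i=11: a=1 ⇒ p=2989440, q=136591
→ (2989440, 136591).  Check: 2989440²=8936751513600, 479·136591²=8936751513599, difference 1.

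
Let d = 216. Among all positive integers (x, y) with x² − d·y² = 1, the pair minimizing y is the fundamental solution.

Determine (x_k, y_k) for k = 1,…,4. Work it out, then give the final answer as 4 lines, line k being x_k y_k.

485 33
470449 32010
456335045 31049667
442644523201 30118144980

√216 = [14; 1,2,3,2,1,28, …], period ℓ=6 (even) → k=5
a_0=14:  p_0=14·1+0=14,  q_0=14·0+1=1
…
a_4=2:  p_4=2·147+44=338,  q_4=2·10+3=23
a_5=1:  p_5=1·338+147=485,  q_5=1·23+10=33
(x₁, y₁) = (485, 33);  485² − 216·33² = 1 ✓
(x_2, y_2) = (485·485 + 216·33·33, 485·33 + 33·485) = (470449, 32010)
(x_3, y_3) = (485·470449 + 216·33·32010, 485·32010 + 33·470449) = (456335045, 31049667)
(x_4, y_4) = (485·456335045 + 216·33·31049667, 485·31049667 + 33·456335045) = (442644523201, 30118144980)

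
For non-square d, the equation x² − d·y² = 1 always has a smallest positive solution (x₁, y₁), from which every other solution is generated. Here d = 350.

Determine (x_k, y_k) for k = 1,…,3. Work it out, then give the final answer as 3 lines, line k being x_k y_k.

√350 → a₀=18, period (1,2,2,2,1,36); ℓ=6 even so k=5
i=0: a=18 ⇒ p=18, q=1
…
i=2: a=2 ⇒ p=56, q=3
i=3: a=2 ⇒ p=131, q=7
i=4: a=2 ⇒ p=318, q=17
i=5: a=1 ⇒ p=449, q=24
fundamental: x₁=449, y₁=24  (since 201601 − 350·576 = 1)
n=2: (449,24)∘(449,24) = (449·449+350·24·24, 449·24+24·449) = (403201,21552)
n=3: (403201,21552)∘(449,24) = (449·403201+350·24·21552, 449·21552+24·403201) = (362074049,19353672)

449 24
403201 21552
362074049 19353672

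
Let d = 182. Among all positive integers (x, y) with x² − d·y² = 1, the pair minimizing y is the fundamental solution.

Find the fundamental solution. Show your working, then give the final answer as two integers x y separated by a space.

27 2

√182 = [13; 2,26, …], period ℓ=2 (even) → k=1
k=0  a_k=13  p_k/q_k = 13/1
k=1  a_k=2  p_k/q_k = 27/2
fundamental: x₁=27, y₁=2  (since 729 − 182·4 = 1)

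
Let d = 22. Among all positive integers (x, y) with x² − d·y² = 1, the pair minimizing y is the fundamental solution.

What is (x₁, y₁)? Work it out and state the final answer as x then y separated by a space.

√22 = [4; 1,2,4,2,1,8, …], period ℓ=6 (even) → k=5
step 0: (4, 1)  from 4·(1,0) + (0,1)
…
step 2: (14, 3)  from 2·(5,1) + (4,1)
…
step 4: (136, 29)  from 2·(61,13) + (14,3)
step 5: (197, 42)  from 1·(136,29) + (61,13)
fundamental: x₁=197, y₁=42  (since 38809 − 22·1764 = 1)

197 42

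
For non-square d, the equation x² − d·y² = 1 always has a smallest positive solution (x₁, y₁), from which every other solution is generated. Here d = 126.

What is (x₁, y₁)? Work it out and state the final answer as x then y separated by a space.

√126 = [11; 4,2,4,22, …], period ℓ=4 (even) → k=3
a_0=11:  p_0=11·1+0=11,  q_0=11·0+1=1
a_1=4:  p_1=4·11+1=45,  q_1=4·1+0=4
a_2=2:  p_2=2·45+11=101,  q_2=2·4+1=9
a_3=4:  p_3=4·101+45=449,  q_3=4·9+4=40
fundamental: x₁=449, y₁=40  (since 201601 − 126·1600 = 1)

449 40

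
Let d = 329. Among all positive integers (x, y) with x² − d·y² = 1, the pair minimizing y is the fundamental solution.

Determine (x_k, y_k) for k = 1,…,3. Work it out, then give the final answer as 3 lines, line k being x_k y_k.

√329 → a₀=18, period (7,4,2,1,1,4,1,1,2,4,7,36); ℓ=12 even so k=11
k=0  a_k=18  p_k/q_k = 18/1
k=1  a_k=7  p_k/q_k = 127/7
k=2  a_k=4  p_k/q_k = 526/29
k=3  a_k=2  p_k/q_k = 1179/65
k=4  a_k=1  p_k/q_k = 1705/94
k=5  a_k=1  p_k/q_k = 2884/159
k=6  a_k=4  p_k/q_k = 13241/730
k=7  a_k=1  p_k/q_k = 16125/889
k=8  a_k=1  p_k/q_k = 29366/1619
k=9  a_k=2  p_k/q_k = 74857/4127
k=10  a_k=4  p_k/q_k = 328794/18127
k=11  a_k=7  p_k/q_k = 2376415/131016
→ (2376415, 131016).  Check: 2376415²=5647348252225, 329·131016²=5647348252224, difference 1.
k=2:  x_2 = 2376415·2376415+329·131016·131016 = 11294696504449,  y_2 = 2376415·131016+131016·2376415 = 622696775280
k=3:  x_3 = 2376415·11294696504449+329·131016·622696775280 = 53681772387237964255,  y_3 = 2376415·622696775280+131016·11294696504449 = 2959571914453911384

2376415 131016
11294696504449 622696775280
53681772387237964255 2959571914453911384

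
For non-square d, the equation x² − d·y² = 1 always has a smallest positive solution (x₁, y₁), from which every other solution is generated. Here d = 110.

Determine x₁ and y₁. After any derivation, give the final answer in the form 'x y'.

d=110: √d = [10; 2,20] (ℓ=2, even), read p_1/q_1
step 0: (10, 1)  from 10·(1,0) + (0,1)
step 1: (21, 2)  from 2·(10,1) + (1,0)
(x₁, y₁) = (21, 2);  21² − 110·2² = 1 ✓

21 2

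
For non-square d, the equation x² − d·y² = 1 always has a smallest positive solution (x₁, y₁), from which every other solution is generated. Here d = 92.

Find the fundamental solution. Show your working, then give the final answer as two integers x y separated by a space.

[9; 1,1,2,4,2,1,1,18] for √92; ℓ=8 ⇒ convergent index 7
i=0: a=9 ⇒ p=9, q=1
i=1: a=1 ⇒ p=10, q=1
…
i=4: a=4 ⇒ p=211, q=22
i=5: a=2 ⇒ p=470, q=49
i=6: a=1 ⇒ p=681, q=71
i=7: a=1 ⇒ p=1151, q=120
(x₁, y₁) = (1151, 120);  1151² − 92·120² = 1 ✓

1151 120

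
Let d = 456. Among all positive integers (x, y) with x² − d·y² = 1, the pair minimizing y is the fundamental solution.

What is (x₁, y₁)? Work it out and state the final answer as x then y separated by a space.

d=456: √d = [21; 2,1,4,1,2,42] (ℓ=6, even), read p_5/q_5
k=0  a_k=21  p_k/q_k = 21/1
k=1  a_k=2  p_k/q_k = 43/2
k=2  a_k=1  p_k/q_k = 64/3
…
k=4  a_k=1  p_k/q_k = 363/17
k=5  a_k=2  p_k/q_k = 1025/48
fundamental: x₁=1025, y₁=48  (since 1050625 − 456·2304 = 1)

1025 48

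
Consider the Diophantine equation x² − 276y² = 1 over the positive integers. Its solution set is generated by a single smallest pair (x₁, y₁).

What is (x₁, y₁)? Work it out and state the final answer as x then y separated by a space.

[16; 1,1,1,1,2,2,2,1,1,1,1,32] for √276; ℓ=12 ⇒ convergent index 11
step 0: (16, 1)  from 16·(1,0) + (0,1)
step 1: (17, 1)  from 1·(16,1) + (1,0)
step 2: (33, 2)  from 1·(17,1) + (16,1)
…
step 4: (83, 5)  from 1·(50,3) + (33,2)
step 5: (216, 13)  from 2·(83,5) + (50,3)
step 6: (515, 31)  from 2·(216,13) + (83,5)
step 7: (1246, 75)  from 2·(515,31) + (216,13)
step 8: (1761, 106)  from 1·(1246,75) + (515,31)
step 9: (3007, 181)  from 1·(1761,106) + (1246,75)
step 10: (4768, 287)  from 1·(3007,181) + (1761,106)
step 11: (7775, 468)  from 1·(4768,287) + (3007,181)
(x₁, y₁) = (7775, 468);  7775² − 276·468² = 1 ✓

7775 468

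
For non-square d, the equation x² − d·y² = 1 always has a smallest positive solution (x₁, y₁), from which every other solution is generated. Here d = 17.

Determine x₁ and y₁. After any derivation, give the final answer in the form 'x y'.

√17 = [4; 8, …], period ℓ=1 (odd) → k=1
step 0: (4, 1)  from 4·(1,0) + (0,1)
step 1: (33, 8)  from 8·(4,1) + (1,0)
fundamental: x₁=33, y₁=8  (since 1089 − 17·64 = 1)

33 8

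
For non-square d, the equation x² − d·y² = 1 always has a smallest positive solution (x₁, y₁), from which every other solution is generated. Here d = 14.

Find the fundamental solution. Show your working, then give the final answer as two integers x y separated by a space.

15 4

√14 → a₀=3, period (1,2,1,6); ℓ=4 even so k=3
a_0=3:  p_0=3·1+0=3,  q_0=3·0+1=1
a_1=1:  p_1=1·3+1=4,  q_1=1·1+0=1
a_2=2:  p_2=2·4+3=11,  q_2=2·1+1=3
a_3=1:  p_3=1·11+4=15,  q_3=1·3+1=4
fundamental: x₁=15, y₁=4  (since 225 − 14·16 = 1)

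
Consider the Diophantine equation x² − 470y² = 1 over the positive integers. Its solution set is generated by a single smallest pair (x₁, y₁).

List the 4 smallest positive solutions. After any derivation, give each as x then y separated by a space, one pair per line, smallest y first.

1691 78
5718961 263796
19341524411 892157994
65413029839041 3017278071912

[21; 1,2,8,2,1,42] for √470; ℓ=6 ⇒ convergent index 5
i=0: a=21 ⇒ p=21, q=1
…
i=3: a=8 ⇒ p=542, q=25
i=4: a=2 ⇒ p=1149, q=53
i=5: a=1 ⇒ p=1691, q=78
(x₁, y₁) = (1691, 78);  1691² − 470·78² = 1 ✓
(1691+78√470)^2 = 5718961 + 263796√470
(1691+78√470)^3 = 19341524411 + 892157994√470
(1691+78√470)^4 = 65413029839041 + 3017278071912√470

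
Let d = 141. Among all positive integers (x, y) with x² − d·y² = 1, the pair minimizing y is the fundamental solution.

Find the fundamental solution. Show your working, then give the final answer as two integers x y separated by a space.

d=141: √d = [11; 1,6,1,22] (ℓ=4, even), read p_3/q_3
k=0  a_k=11  p_k/q_k = 11/1
k=1  a_k=1  p_k/q_k = 12/1
k=2  a_k=6  p_k/q_k = 83/7
k=3  a_k=1  p_k/q_k = 95/8
→ (95, 8).  Check: 95²=9025, 141·8²=9024, difference 1.

95 8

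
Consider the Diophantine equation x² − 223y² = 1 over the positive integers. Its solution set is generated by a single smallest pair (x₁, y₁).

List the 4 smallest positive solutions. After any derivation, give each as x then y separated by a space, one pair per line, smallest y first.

d=223: √d = [14; 1,13,1,28] (ℓ=4, even), read p_3/q_3
i=0: a=14 ⇒ p=14, q=1
…
i=2: a=13 ⇒ p=209, q=14
i=3: a=1 ⇒ p=224, q=15
→ (224, 15).  Check: 224²=50176, 223·15²=50175, difference 1.
(224+15√223)^2 = 100351 + 6720√223
(224+15√223)^3 = 44957024 + 3010545√223
(224+15√223)^4 = 20140646401 + 1348717440√223

224 15
100351 6720
44957024 3010545
20140646401 1348717440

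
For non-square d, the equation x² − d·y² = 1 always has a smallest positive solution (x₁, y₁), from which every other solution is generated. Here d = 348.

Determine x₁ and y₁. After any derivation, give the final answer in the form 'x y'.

1567 84

√348 = [18; 1,1,1,8,1,1,1,36, …], period ℓ=8 (even) → k=7
a_0=18:  p_0=18·1+0=18,  q_0=18·0+1=1
a_1=1:  p_1=1·18+1=19,  q_1=1·1+0=1
a_2=1:  p_2=1·19+18=37,  q_2=1·1+1=2
…
a_6=1:  p_6=1·541+485=1026,  q_6=1·29+26=55
a_7=1:  p_7=1·1026+541=1567,  q_7=1·55+29=84
→ (1567, 84).  Check: 1567²=2455489, 348·84²=2455488, difference 1.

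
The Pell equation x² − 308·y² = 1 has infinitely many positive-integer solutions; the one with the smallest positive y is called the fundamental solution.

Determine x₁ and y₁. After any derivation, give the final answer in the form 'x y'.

351 20

d=308: √d = [17; 1,1,4,1,1,34] (ℓ=6, even), read p_5/q_5
k=0  a_k=17  p_k/q_k = 17/1
…
k=4  a_k=1  p_k/q_k = 193/11
k=5  a_k=1  p_k/q_k = 351/20
→ (351, 20).  Check: 351²=123201, 308·20²=123200, difference 1.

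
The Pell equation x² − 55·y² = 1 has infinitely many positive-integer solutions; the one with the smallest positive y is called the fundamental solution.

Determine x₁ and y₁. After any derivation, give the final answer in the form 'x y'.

89 12

√55 = [7; 2,2,2,14, …], period ℓ=4 (even) → k=3
step 0: (7, 1)  from 7·(1,0) + (0,1)
step 1: (15, 2)  from 2·(7,1) + (1,0)
step 2: (37, 5)  from 2·(15,2) + (7,1)
step 3: (89, 12)  from 2·(37,5) + (15,2)
(x₁, y₁) = (89, 12);  89² − 55·12² = 1 ✓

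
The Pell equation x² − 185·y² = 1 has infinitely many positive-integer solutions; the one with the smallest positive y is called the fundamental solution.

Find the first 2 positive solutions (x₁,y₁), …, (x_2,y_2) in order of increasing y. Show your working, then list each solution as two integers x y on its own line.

9249 680
171088001 12578640

√185 → a₀=13, period (1,1,1,1,26); ℓ=5 odd so k=9
a_0=13:  p_0=13·1+0=13,  q_0=13·0+1=1
a_1=1:  p_1=1·13+1=14,  q_1=1·1+0=1
a_2=1:  p_2=1·14+13=27,  q_2=1·1+1=2
a_3=1:  p_3=1·27+14=41,  q_3=1·2+1=3
…
a_6=1:  p_6=1·1809+68=1877,  q_6=1·133+5=138
…
a_8=1:  p_8=1·3686+1877=5563,  q_8=1·271+138=409
a_9=1:  p_9=1·5563+3686=9249,  q_9=1·409+271=680
→ (9249, 680).  Check: 9249²=85544001, 185·680²=85544000, difference 1.
k=2:  x_2 = 9249·9249+185·680·680 = 171088001,  y_2 = 9249·680+680·9249 = 12578640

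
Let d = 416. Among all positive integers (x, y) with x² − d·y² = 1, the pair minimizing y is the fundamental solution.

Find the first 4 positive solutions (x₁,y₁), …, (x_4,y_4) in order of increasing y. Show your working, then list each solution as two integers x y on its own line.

[20; 2,1,1,9,1,1,2,40] for √416; ℓ=8 ⇒ convergent index 7
step 0: (20, 1)  from 20·(1,0) + (0,1)
…
step 5: (1081, 53)  from 1·(979,48) + (102,5)
step 6: (2060, 101)  from 1·(1081,53) + (979,48)
step 7: (5201, 255)  from 2·(2060,101) + (1081,53)
→ (5201, 255).  Check: 5201²=27050401, 416·255²=27050400, difference 1.
n=2: (5201,255)∘(5201,255) = (5201·5201+416·255·255, 5201·255+255·5201) = (54100801,2652510)
n=3: (54100801,2652510)∘(5201,255) = (5201·54100801+416·255·2652510, 5201·2652510+255·54100801) = (562756526801,27591408765)
n=4: (562756526801,27591408765)∘(5201,255) = (5201·562756526801+416·255·27591408765, 5201·27591408765+255·562756526801) = (5853793337683201,287005831321020)

5201 255
54100801 2652510
562756526801 27591408765
5853793337683201 287005831321020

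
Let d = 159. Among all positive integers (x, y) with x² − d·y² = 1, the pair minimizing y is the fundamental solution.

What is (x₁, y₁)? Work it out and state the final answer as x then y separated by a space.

1324 105

√159 → a₀=12, period (1,1,1,1,3,1,1,1,1,24); ℓ=10 even so k=9
step 0: (12, 1)  from 12·(1,0) + (0,1)
step 1: (13, 1)  from 1·(12,1) + (1,0)
…
step 3: (38, 3)  from 1·(25,2) + (13,1)
step 4: (63, 5)  from 1·(38,3) + (25,2)
…
step 6: (290, 23)  from 1·(227,18) + (63,5)
…
step 8: (807, 64)  from 1·(517,41) + (290,23)
step 9: (1324, 105)  from 1·(807,64) + (517,41)
→ (1324, 105).  Check: 1324²=1752976, 159·105²=1752975, difference 1.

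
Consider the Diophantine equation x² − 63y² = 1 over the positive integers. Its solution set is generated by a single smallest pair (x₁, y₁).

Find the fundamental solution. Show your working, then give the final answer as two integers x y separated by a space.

√63 = [7; 1,14, …], period ℓ=2 (even) → k=1
k=0  a_k=7  p_k/q_k = 7/1
k=1  a_k=1  p_k/q_k = 8/1
→ (8, 1).  Check: 8²=64, 63·1²=63, difference 1.

8 1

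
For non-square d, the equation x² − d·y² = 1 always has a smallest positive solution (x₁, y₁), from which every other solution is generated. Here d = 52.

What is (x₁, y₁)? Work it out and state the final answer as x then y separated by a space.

√52 → a₀=7, period (4,1,2,1,4,14); ℓ=6 even so k=5
a_0=7:  p_0=7·1+0=7,  q_0=7·0+1=1
a_1=4:  p_1=4·7+1=29,  q_1=4·1+0=4
a_2=1:  p_2=1·29+7=36,  q_2=1·4+1=5
…
a_4=1:  p_4=1·101+36=137,  q_4=1·14+5=19
a_5=4:  p_5=4·137+101=649,  q_5=4·19+14=90
→ (649, 90).  Check: 649²=421201, 52·90²=421200, difference 1.

649 90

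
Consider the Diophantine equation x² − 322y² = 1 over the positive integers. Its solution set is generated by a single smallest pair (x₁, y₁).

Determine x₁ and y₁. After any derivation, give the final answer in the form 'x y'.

√322 = [17; 1,16,1,34, …], period ℓ=4 (even) → k=3
a_0=17:  p_0=17·1+0=17,  q_0=17·0+1=1
…
a_2=16:  p_2=16·18+17=305,  q_2=16·1+1=17
a_3=1:  p_3=1·305+18=323,  q_3=1·17+1=18
(x₁, y₁) = (323, 18);  323² − 322·18² = 1 ✓

323 18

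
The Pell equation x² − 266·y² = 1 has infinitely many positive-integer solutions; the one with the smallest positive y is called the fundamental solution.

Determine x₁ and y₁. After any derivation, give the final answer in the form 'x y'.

d=266: √d = [16; 3,4,3,32] (ℓ=4, even), read p_3/q_3
i=0: a=16 ⇒ p=16, q=1
i=1: a=3 ⇒ p=49, q=3
i=2: a=4 ⇒ p=212, q=13
i=3: a=3 ⇒ p=685, q=42
fundamental: x₁=685, y₁=42  (since 469225 − 266·1764 = 1)

685 42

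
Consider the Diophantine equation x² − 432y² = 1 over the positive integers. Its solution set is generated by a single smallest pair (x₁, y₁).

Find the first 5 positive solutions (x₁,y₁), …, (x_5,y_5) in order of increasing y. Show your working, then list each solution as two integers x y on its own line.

1351 65
3650401 175630
9863382151 474552195
26650854921601 1282239855260
72010600134783751 3464611614360325

d=432: √d = [20; 1,3,1,1,1,3,1,40] (ℓ=8, even), read p_7/q_7
i=0: a=20 ⇒ p=20, q=1
…
i=2: a=3 ⇒ p=83, q=4
…
i=5: a=1 ⇒ p=291, q=14
i=6: a=3 ⇒ p=1060, q=51
i=7: a=1 ⇒ p=1351, q=65
→ (1351, 65).  Check: 1351²=1825201, 432·65²=1825200, difference 1.
n=2: (1351,65)∘(1351,65) = (1351·1351+432·65·65, 1351·65+65·1351) = (3650401,175630)
n=3: (3650401,175630)∘(1351,65) = (1351·3650401+432·65·175630, 1351·175630+65·3650401) = (9863382151,474552195)
n=4: (9863382151,474552195)∘(1351,65) = (1351·9863382151+432·65·474552195, 1351·474552195+65·9863382151) = (26650854921601,1282239855260)
n=5: (26650854921601,1282239855260)∘(1351,65) = (1351·26650854921601+432·65·1282239855260, 1351·1282239855260+65·26650854921601) = (72010600134783751,3464611614360325)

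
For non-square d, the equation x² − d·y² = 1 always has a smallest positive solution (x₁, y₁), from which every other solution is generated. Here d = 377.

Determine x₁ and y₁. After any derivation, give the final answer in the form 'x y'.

233 12

[19; 2,2,2,38] for √377; ℓ=4 ⇒ convergent index 3
step 0: (19, 1)  from 19·(1,0) + (0,1)
step 1: (39, 2)  from 2·(19,1) + (1,0)
step 2: (97, 5)  from 2·(39,2) + (19,1)
step 3: (233, 12)  from 2·(97,5) + (39,2)
→ (233, 12).  Check: 233²=54289, 377·12²=54288, difference 1.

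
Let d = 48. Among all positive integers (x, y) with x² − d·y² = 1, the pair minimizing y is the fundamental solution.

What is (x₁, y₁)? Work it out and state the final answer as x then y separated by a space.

√48 = [6; 1,12, …], period ℓ=2 (even) → k=1
i=0: a=6 ⇒ p=6, q=1
i=1: a=1 ⇒ p=7, q=1
(x₁, y₁) = (7, 1);  7² − 48·1² = 1 ✓

7 1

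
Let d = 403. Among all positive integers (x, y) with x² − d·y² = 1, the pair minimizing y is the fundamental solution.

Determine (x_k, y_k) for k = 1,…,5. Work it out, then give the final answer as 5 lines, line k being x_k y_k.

√403 = [20; 13,2,1,3,1,3,1,2,13,40, …], period ℓ=10 (even) → k=9
k=0  a_k=20  p_k/q_k = 20/1
…
k=4  a_k=3  p_k/q_k = 2951/147
…
k=8  a_k=2  p_k/q_k = 50147/2498
k=9  a_k=13  p_k/q_k = 669878/33369
→ (669878, 33369).  Check: 669878²=448736534884, 403·33369²=448736534883, difference 1.
n=2: (669878,33369)∘(669878,33369) = (669878·669878+403·33369·33369, 669878·33369+33369·669878) = (897473069767,44706317964)
n=3: (897473069767,44706317964)∘(669878,33369) = (669878·897473069767+403·33369·44706317964, 669878·44706317964+33369·897473069767) = (1202394930058086974,59895557730143415)
n=4: (1202394930058086974,59895557730143415)∘(669878,33369) = (669878·1202394930058086974+403·33369·59895557730143415, 669878·59895557730143415+33369·1202394930058086974) = (1610915821914004898868577,80245432842261314788776)
n=5: (1610915821914004898868577,80245432842261314788776)∘(669878,33369) = (669878·1610915821914004898868577+403·33369·80245432842261314788776, 669878·80245432842261314788776+33369·1610915821914004898868577) = (2158234137903017152358511160238,107509300122956754498421235241)

669878 33369
897473069767 44706317964
1202394930058086974 59895557730143415
1610915821914004898868577 80245432842261314788776
2158234137903017152358511160238 107509300122956754498421235241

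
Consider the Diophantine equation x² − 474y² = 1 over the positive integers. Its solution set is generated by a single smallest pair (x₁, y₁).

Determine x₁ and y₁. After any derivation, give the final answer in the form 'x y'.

√474 → a₀=21, period (1,3,2,1,1,…,3,1,42); ℓ=14 even so k=13
k=0  a_k=21  p_k/q_k = 21/1
k=1  a_k=1  p_k/q_k = 22/1
k=2  a_k=3  p_k/q_k = 87/4
…
k=4  a_k=1  p_k/q_k = 283/13
k=5  a_k=1  p_k/q_k = 479/22
k=6  a_k=1  p_k/q_k = 762/35
k=7  a_k=6  p_k/q_k = 5051/232
…
k=9  a_k=1  p_k/q_k = 10864/499
k=10  a_k=1  p_k/q_k = 16677/766
k=11  a_k=2  p_k/q_k = 44218/2031
k=12  a_k=3  p_k/q_k = 149331/6859
k=13  a_k=1  p_k/q_k = 193549/8890
(x₁, y₁) = (193549, 8890);  193549² − 474·8890² = 1 ✓

193549 8890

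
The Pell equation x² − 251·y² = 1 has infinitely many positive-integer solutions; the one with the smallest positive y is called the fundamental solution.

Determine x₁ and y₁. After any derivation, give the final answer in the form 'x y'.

3674890 231957

√251 = [15; 1,5,2,1,2,…,5,1,30, …], period ℓ=14 (even) → k=13
k=0  a_k=15  p_k/q_k = 15/1
…
k=3  a_k=2  p_k/q_k = 206/13
k=4  a_k=1  p_k/q_k = 301/19
…
k=6  a_k=2  p_k/q_k = 1917/121
k=7  a_k=15  p_k/q_k = 29563/1866
k=8  a_k=2  p_k/q_k = 61043/3853
…
k=10  a_k=1  p_k/q_k = 212692/13425
k=11  a_k=2  p_k/q_k = 577033/36422
k=12  a_k=5  p_k/q_k = 3097857/195535
k=13  a_k=1  p_k/q_k = 3674890/231957
→ (3674890, 231957).  Check: 3674890²=13504816512100, 251·231957²=13504816512099, difference 1.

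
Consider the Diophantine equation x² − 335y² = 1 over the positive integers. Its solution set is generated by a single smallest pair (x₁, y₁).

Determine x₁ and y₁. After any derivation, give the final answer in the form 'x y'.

[18; 3,3,3,36] for √335; ℓ=4 ⇒ convergent index 3
step 0: (18, 1)  from 18·(1,0) + (0,1)
step 1: (55, 3)  from 3·(18,1) + (1,0)
step 2: (183, 10)  from 3·(55,3) + (18,1)
step 3: (604, 33)  from 3·(183,10) + (55,3)
fundamental: x₁=604, y₁=33  (since 364816 − 335·1089 = 1)

604 33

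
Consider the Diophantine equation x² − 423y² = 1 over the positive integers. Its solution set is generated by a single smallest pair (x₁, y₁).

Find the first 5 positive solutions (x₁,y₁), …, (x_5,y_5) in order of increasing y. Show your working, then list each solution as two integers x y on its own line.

4607 224
42448897 2063936
391124132351 19017106080
3603817713033217 175223613357184
33205576016763929087 1614510354455987296

√423 → a₀=20, period (1,1,3,4,3,1,1,40); ℓ=8 even so k=7
k=0  a_k=20  p_k/q_k = 20/1
k=1  a_k=1  p_k/q_k = 21/1
…
k=5  a_k=3  p_k/q_k = 1995/97
k=6  a_k=1  p_k/q_k = 2612/127
k=7  a_k=1  p_k/q_k = 4607/224
(x₁, y₁) = (4607, 224);  4607² − 423·224² = 1 ✓
(4607+224√423)^2 = 42448897 + 2063936√423
(4607+224√423)^3 = 391124132351 + 19017106080√423
(4607+224√423)^4 = 3603817713033217 + 175223613357184√423
(4607+224√423)^5 = 33205576016763929087 + 1614510354455987296√423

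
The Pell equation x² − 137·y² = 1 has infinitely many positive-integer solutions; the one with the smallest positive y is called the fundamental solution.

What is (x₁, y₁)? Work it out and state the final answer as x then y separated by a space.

√137 → a₀=11, period (1,2,2,1,1,2,2,1,22); ℓ=9 odd so k=17
step 0: (11, 1)  from 11·(1,0) + (0,1)
step 1: (12, 1)  from 1·(11,1) + (1,0)
step 2: (35, 3)  from 2·(12,1) + (11,1)
step 3: (82, 7)  from 2·(35,3) + (12,1)
…
step 5: (199, 17)  from 1·(117,10) + (82,7)
step 6: (515, 44)  from 2·(199,17) + (117,10)
step 7: (1229, 105)  from 2·(515,44) + (199,17)
step 8: (1744, 149)  from 1·(1229,105) + (515,44)
step 9: (39597, 3383)  from 22·(1744,149) + (1229,105)
step 10: (41341, 3532)  from 1·(39597,3383) + (1744,149)
step 11: (122279, 10447)  from 2·(41341,3532) + (39597,3383)
step 12: (285899, 24426)  from 2·(122279,10447) + (41341,3532)
step 13: (408178, 34873)  from 1·(285899,24426) + (122279,10447)
…
step 16: (4286741, 366241)  from 2·(1796332,153471) + (694077,59299)
step 17: (6083073, 519712)  from 1·(4286741,366241) + (1796332,153471)
→ (6083073, 519712).  Check: 6083073²=37003777123329, 137·519712²=37003777123328, difference 1.

6083073 519712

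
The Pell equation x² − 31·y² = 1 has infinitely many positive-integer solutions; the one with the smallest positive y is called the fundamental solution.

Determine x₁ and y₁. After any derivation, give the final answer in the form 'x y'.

√31 → a₀=5, period (1,1,3,5,3,1,1,10); ℓ=8 even so k=7
step 0: (5, 1)  from 5·(1,0) + (0,1)
step 1: (6, 1)  from 1·(5,1) + (1,0)
step 2: (11, 2)  from 1·(6,1) + (5,1)
step 3: (39, 7)  from 3·(11,2) + (6,1)
step 4: (206, 37)  from 5·(39,7) + (11,2)
step 5: (657, 118)  from 3·(206,37) + (39,7)
step 6: (863, 155)  from 1·(657,118) + (206,37)
step 7: (1520, 273)  from 1·(863,155) + (657,118)
fundamental: x₁=1520, y₁=273  (since 2310400 − 31·74529 = 1)

1520 273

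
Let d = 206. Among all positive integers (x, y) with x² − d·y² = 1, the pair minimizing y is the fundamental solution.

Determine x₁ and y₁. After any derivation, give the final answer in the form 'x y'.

59535 4148

√206 = [14; 2,1,5,14,5,1,2,28, …], period ℓ=8 (even) → k=7
i=0: a=14 ⇒ p=14, q=1
i=1: a=2 ⇒ p=29, q=2
i=2: a=1 ⇒ p=43, q=3
i=3: a=5 ⇒ p=244, q=17
i=4: a=14 ⇒ p=3459, q=241
…
i=6: a=1 ⇒ p=20998, q=1463
i=7: a=2 ⇒ p=59535, q=4148
→ (59535, 4148).  Check: 59535²=3544416225, 206·4148²=3544416224, difference 1.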